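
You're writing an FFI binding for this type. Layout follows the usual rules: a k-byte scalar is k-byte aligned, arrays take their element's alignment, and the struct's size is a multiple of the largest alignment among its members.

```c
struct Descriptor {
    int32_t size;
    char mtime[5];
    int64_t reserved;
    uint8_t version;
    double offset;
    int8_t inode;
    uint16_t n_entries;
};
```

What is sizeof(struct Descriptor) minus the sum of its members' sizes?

19

@0: size [4B, align 4] → 4
@4: mtime [5B, align 1] → 9
+7 pad (align 8)
@16: reserved [8B, align 8] → 24
@24: version [1B, align 1] → 25
+7 pad (align 8)
@32: offset [8B, align 8] → 40
@40: inode [1B, align 1] → 41
+1 pad (align 2)
@42: n_entries [2B, align 2] → 44
+4 tail pad (align 8)
size 48, align 8
data bytes 29, size 48 → padding 19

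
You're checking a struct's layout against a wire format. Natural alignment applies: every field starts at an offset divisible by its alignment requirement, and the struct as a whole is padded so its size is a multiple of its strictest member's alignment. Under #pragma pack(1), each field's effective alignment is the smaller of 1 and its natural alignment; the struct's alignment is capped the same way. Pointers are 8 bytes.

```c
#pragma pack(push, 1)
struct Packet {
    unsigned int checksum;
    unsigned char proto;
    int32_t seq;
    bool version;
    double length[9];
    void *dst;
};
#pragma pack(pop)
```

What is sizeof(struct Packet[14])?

0..4  checksum  (4B, 1-aligned)
4..5  proto  (1B, 1-aligned)
5..9  seq  (4B, 1-aligned)
9..10  version  (1B, 1-aligned)
10..82  length  (72B, 1-aligned)
82..90  dst  (8B, 1-aligned)
sizeof = 90, alignof = 1
array of 14: 14 × 90 = 1260

1260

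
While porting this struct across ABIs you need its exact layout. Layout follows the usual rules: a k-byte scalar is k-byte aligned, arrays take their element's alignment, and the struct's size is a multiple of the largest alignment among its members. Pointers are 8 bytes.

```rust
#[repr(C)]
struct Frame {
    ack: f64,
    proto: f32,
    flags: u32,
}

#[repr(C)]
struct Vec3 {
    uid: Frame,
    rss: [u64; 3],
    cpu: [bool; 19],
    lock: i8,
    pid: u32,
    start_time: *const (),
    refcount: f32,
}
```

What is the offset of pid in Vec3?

60

Frame: ack at 0 (size 8, align 8) → ends 8; proto at 8 (size 4, align 4) → ends 12; flags at 12 (size 4, align 4) → ends 16; total 16 bytes, alignment 8
uid at 0 (size 16, align 8) → ends 16
rss at 16 (size 24, align 8) → ends 40
cpu at 40 (size 19, align 1) → ends 59
lock at 59 (size 1, align 1) → ends 60
pid at 60 (size 4, align 4) → ends 64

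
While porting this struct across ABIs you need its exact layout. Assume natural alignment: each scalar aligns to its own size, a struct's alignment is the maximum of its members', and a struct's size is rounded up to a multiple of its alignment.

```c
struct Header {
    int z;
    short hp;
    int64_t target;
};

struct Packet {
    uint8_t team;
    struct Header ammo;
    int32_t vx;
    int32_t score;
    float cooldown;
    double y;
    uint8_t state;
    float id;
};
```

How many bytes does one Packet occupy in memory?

Header: z at 0 (size 4, align 4) → ends 4; hp at 4 (size 2, align 2) → ends 6; pad 2 to align 8 for target; target at 8 (size 8, align 8) → ends 16; total 16 bytes, alignment 8
team at 0 (size 1, align 1) → ends 1
pad 7 to align 8 for ammo
ammo at 8 (size 16, align 8) → ends 24
vx at 24 (size 4, align 4) → ends 28
score at 28 (size 4, align 4) → ends 32
cooldown at 32 (size 4, align 4) → ends 36
pad 4 to align 8 for y
y at 40 (size 8, align 8) → ends 48
state at 48 (size 1, align 1) → ends 49
pad 3 to align 4 for id
id at 52 (size 4, align 4) → ends 56
total 56 bytes, alignment 8

56 bytes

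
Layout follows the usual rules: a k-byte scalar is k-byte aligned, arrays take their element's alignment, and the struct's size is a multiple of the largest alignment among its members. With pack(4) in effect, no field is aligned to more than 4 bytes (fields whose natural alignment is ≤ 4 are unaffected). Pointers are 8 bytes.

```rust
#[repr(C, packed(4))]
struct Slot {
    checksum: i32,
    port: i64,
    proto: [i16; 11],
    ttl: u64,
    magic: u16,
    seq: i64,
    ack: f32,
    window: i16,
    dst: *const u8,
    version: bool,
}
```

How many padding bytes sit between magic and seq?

@0: checksum [4B, align 4] → 4
@4: port [8B, align 4] → 12
@12: proto [22B, align 2] → 34
+2 pad (align 4)
@36: ttl [8B, align 4] → 44
@44: magic [2B, align 2] → 46
+2 pad (align 4)
@48: seq [8B, align 4] → 56

2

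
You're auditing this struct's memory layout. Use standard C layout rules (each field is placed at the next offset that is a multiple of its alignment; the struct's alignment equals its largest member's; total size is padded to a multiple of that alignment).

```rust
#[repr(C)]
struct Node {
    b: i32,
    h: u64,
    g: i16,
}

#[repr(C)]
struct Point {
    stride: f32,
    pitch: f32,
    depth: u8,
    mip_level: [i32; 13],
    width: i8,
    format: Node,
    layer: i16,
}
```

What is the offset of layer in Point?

Node: b at 0 (size 4, align 4) → ends 4; pad 4 to align 8 for h; h at 8 (size 8, align 8) → ends 16; g at 16 (size 2, align 2) → ends 18; tail pad 6 to reach multiple of 8; total 24 bytes, alignment 8
stride at 0 (size 4, align 4) → ends 4
pitch at 4 (size 4, align 4) → ends 8
depth at 8 (size 1, align 1) → ends 9
pad 3 to align 4 for mip_level
mip_level at 12 (size 52, align 4) → ends 64
width at 64 (size 1, align 1) → ends 65
pad 7 to align 8 for format
format at 72 (size 24, align 8) → ends 96
layer at 96 (size 2, align 2) → ends 98

96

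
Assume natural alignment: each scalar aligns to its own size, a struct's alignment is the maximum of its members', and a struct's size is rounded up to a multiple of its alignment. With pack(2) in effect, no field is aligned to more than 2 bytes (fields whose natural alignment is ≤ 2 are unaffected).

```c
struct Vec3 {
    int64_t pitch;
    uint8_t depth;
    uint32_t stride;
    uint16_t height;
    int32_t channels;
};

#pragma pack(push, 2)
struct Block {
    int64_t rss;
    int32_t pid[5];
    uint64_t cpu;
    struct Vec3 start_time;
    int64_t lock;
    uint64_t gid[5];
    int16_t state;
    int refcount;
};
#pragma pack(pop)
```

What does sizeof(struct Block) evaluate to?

114 bytes

Vec3: @0: pitch [8B, align 8] → 8; @8: depth [1B, align 1] → 9; +3 pad (align 4); @12: stride [4B, align 4] → 16; @16: height [2B, align 2] → 18; +2 pad (align 4); @20: channels [4B, align 4] → 24; size 24, align 8
@0: rss [8B, align 2] → 8
@8: pid [20B, align 2] → 28
@28: cpu [8B, align 2] → 36
@36: start_time [24B, align 2] → 60
@60: lock [8B, align 2] → 68
@68: gid [40B, align 2] → 108
@108: state [2B, align 2] → 110
@110: refcount [4B, align 2] → 114
size 114, align 2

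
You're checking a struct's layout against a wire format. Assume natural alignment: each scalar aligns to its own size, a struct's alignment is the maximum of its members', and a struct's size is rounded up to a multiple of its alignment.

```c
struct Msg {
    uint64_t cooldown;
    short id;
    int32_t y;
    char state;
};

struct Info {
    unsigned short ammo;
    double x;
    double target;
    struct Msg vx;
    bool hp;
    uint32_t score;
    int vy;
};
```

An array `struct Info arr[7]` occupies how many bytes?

Msg: @0: cooldown [8B, align 8] → 8; @8: id [2B, align 2] → 10; +2 pad (align 4); @12: y [4B, align 4] → 16; @16: state [1B, align 1] → 17; +7 tail pad (align 8); size 24, align 8
@0: ammo [2B, align 2] → 2
+6 pad (align 8)
@8: x [8B, align 8] → 16
@16: target [8B, align 8] → 24
@24: vx [24B, align 8] → 48
@48: hp [1B, align 1] → 49
+3 pad (align 4)
@52: score [4B, align 4] → 56
@56: vy [4B, align 4] → 60
+4 tail pad (align 8)
size 64, align 8
array of 7: 7 × 64 = 448

448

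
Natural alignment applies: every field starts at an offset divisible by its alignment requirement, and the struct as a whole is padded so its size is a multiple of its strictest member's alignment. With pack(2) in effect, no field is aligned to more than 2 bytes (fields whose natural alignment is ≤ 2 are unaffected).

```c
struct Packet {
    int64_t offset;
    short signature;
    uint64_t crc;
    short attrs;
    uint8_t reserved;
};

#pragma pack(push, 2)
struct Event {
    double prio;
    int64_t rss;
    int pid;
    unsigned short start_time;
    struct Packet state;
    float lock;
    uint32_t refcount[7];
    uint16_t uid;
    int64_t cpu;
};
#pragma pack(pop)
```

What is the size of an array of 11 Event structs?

1056

Packet: 0..8  offset  (8B, 8-aligned); 8..10  signature  (2B, 2-aligned); 10..16  -- padding (6B); 16..24  crc  (8B, 8-aligned); 24..26  attrs  (2B, 2-aligned); 26..27  reserved  (1B, 1-aligned); 27..32  -- tail padding (5B); sizeof = 32, alignof = 8
0..8  prio  (8B, 2-aligned)
8..16  rss  (8B, 2-aligned)
16..20  pid  (4B, 2-aligned)
20..22  start_time  (2B, 2-aligned)
22..54  state  (32B, 2-aligned)
54..58  lock  (4B, 2-aligned)
58..86  refcount  (28B, 2-aligned)
86..88  uid  (2B, 2-aligned)
88..96  cpu  (8B, 2-aligned)
sizeof = 96, alignof = 2
array of 11: 11 × 96 = 1056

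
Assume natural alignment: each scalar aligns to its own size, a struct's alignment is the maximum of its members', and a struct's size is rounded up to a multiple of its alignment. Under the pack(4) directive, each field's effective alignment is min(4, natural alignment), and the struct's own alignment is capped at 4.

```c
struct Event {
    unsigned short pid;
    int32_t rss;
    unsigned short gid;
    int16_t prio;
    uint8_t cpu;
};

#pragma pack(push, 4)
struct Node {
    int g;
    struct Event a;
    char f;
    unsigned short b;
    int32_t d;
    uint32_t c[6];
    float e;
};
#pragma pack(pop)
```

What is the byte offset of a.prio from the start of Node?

14

Event: @0: pid [2B, align 2] → 2; +2 pad (align 4); @4: rss [4B, align 4] → 8; @8: gid [2B, align 2] → 10; @10: prio [2B, align 2] → 12; @12: cpu [1B, align 1] → 13; +3 tail pad (align 4); size 16, align 4
@0: g [4B, align 4] → 4
@4: a [16B, align 4] → 20
within Event: prio at 10
4 + 10 = 14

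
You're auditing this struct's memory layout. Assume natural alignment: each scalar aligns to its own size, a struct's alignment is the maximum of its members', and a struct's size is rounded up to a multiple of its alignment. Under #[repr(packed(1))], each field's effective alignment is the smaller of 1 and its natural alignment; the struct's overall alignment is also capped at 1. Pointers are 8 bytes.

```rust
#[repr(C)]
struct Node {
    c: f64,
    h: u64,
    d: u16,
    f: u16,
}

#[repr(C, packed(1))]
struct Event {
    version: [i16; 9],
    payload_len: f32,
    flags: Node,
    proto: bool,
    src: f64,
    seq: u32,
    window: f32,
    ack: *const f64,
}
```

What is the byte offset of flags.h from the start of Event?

Node: c at 0 (size 8, align 8) → ends 8; h at 8 (size 8, align 8) → ends 16; d at 16 (size 2, align 2) → ends 18; f at 18 (size 2, align 2) → ends 20; tail pad 4 to reach multiple of 8; total 24 bytes, alignment 8
version at 0 (size 18, align 1) → ends 18
payload_len at 18 (size 4, align 1) → ends 22
flags at 22 (size 24, align 1) → ends 46
within Node: h at 8
22 + 8 = 30

30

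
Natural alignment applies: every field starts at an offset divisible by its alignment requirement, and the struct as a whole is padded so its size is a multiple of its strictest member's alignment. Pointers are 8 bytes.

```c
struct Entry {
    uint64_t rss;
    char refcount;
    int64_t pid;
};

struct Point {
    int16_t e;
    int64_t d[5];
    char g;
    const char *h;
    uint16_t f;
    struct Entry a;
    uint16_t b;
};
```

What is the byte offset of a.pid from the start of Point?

88

Entry: rss at 0 (size 8, align 8) → ends 8; refcount at 8 (size 1, align 1) → ends 9; pad 7 to align 8 for pid; pid at 16 (size 8, align 8) → ends 24; total 24 bytes, alignment 8
e at 0 (size 2, align 2) → ends 2
pad 6 to align 8 for d
d at 8 (size 40, align 8) → ends 48
g at 48 (size 1, align 1) → ends 49
pad 7 to align 8 for h
h at 56 (size 8, align 8) → ends 64
f at 64 (size 2, align 2) → ends 66
pad 6 to align 8 for a
a at 72 (size 24, align 8) → ends 96
within Entry: pid at 16
72 + 16 = 88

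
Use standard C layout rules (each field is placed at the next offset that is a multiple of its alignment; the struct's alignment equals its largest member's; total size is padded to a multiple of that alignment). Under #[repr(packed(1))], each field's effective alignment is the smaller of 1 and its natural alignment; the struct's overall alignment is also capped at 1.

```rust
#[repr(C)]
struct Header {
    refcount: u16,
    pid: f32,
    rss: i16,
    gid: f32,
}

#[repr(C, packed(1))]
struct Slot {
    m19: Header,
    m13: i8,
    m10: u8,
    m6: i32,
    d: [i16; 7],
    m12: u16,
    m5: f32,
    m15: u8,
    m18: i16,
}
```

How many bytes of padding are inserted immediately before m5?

Header: @0: refcount [2B, align 2] → 2; +2 pad (align 4); @4: pid [4B, align 4] → 8; @8: rss [2B, align 2] → 10; +2 pad (align 4); @12: gid [4B, align 4] → 16; size 16, align 4
@0: m19 [16B, align 1] → 16
@16: m13 [1B, align 1] → 17
@17: m10 [1B, align 1] → 18
@18: m6 [4B, align 1] → 22
@22: d [14B, align 1] → 36
@36: m12 [2B, align 1] → 38
@38: m5 [4B, align 1] → 42

0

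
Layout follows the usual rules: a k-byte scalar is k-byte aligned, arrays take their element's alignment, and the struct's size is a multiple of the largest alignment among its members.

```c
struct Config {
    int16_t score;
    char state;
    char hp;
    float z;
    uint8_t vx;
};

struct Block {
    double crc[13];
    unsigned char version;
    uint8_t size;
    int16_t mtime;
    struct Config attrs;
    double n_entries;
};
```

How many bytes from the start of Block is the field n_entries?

Config: 0..2  score  (2B, 2-aligned); 2..3  state  (1B, 1-aligned); 3..4  hp  (1B, 1-aligned); 4..8  z  (4B, 4-aligned); 8..9  vx  (1B, 1-aligned); 9..12  -- tail padding (3B); sizeof = 12, alignof = 4
0..104  crc  (104B, 8-aligned)
104..105  version  (1B, 1-aligned)
105..106  size  (1B, 1-aligned)
106..108  mtime  (2B, 2-aligned)
108..120  attrs  (12B, 4-aligned)
120..128  n_entries  (8B, 8-aligned)

120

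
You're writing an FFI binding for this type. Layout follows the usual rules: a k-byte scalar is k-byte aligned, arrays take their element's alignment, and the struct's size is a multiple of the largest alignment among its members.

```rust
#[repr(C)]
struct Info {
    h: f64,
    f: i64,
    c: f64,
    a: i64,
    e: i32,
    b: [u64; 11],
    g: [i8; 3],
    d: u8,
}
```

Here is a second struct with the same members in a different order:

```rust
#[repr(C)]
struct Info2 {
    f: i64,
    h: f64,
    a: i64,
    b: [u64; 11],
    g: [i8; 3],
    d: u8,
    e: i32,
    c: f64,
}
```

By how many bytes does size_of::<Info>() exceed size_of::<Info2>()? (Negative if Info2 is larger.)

8

h at 0 (size 8, align 8) → ends 8
f at 8 (size 8, align 8) → ends 16
c at 16 (size 8, align 8) → ends 24
a at 24 (size 8, align 8) → ends 32
e at 32 (size 4, align 4) → ends 36
pad 4 to align 8 for b
b at 40 (size 88, align 8) → ends 128
g at 128 (size 3, align 1) → ends 131
d at 131 (size 1, align 1) → ends 132
tail pad 4 to reach multiple of 8
total 136 bytes, alignment 8
— Info2 —
f at 0 (size 8, align 8) → ends 8
h at 8 (size 8, align 8) → ends 16
a at 16 (size 8, align 8) → ends 24
b at 24 (size 88, align 8) → ends 112
g at 112 (size 3, align 1) → ends 115
d at 115 (size 1, align 1) → ends 116
e at 116 (size 4, align 4) → ends 120
c at 120 (size 8, align 8) → ends 128
total 128 bytes, alignment 8
136 − 128 = 8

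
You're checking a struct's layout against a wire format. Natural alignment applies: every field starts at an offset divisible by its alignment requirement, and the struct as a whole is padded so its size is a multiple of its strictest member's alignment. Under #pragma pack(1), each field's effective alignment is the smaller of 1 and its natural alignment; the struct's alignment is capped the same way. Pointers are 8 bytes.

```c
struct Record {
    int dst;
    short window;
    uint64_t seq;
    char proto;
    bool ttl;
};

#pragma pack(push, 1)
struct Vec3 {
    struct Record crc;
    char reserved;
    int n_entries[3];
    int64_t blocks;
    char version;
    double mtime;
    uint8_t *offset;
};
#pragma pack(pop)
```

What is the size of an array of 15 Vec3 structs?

Record: @0: dst [4B, align 4] → 4; @4: window [2B, align 2] → 6; +2 pad (align 8); @8: seq [8B, align 8] → 16; @16: proto [1B, align 1] → 17; @17: ttl [1B, align 1] → 18; +6 tail pad (align 8); size 24, align 8
@0: crc [24B, align 1] → 24
@24: reserved [1B, align 1] → 25
@25: n_entries [12B, align 1] → 37
@37: blocks [8B, align 1] → 45
@45: version [1B, align 1] → 46
@46: mtime [8B, align 1] → 54
@54: offset [8B, align 1] → 62
size 62, align 1
array of 15: 15 × 62 = 930

930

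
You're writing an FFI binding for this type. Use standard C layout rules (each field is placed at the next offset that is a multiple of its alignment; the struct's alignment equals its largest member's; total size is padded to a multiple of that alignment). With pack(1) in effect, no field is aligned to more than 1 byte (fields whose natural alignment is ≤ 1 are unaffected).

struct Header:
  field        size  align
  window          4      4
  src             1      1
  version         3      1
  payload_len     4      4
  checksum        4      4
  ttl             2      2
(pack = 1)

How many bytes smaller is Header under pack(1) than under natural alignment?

2

natural layout:
  @0: window [4B, align 4] → 4
  @4: src [1B, align 1] → 5
  @5: version [3B, align 1] → 8
  @8: payload_len [4B, align 4] → 12
  @12: checksum [4B, align 4] → 16
  @16: ttl [2B, align 2] → 18
  +2 tail pad (align 4)
  size 20, align 4
packed(1) layout:
  @0: window [4B, align 1] → 4
  @4: src [1B, align 1] → 5
  @5: version [3B, align 1] → 8
  @8: payload_len [4B, align 1] → 12
  @12: checksum [4B, align 1] → 16
  @16: ttl [2B, align 1] → 18
  size 18, align 1
20 − 18 = 2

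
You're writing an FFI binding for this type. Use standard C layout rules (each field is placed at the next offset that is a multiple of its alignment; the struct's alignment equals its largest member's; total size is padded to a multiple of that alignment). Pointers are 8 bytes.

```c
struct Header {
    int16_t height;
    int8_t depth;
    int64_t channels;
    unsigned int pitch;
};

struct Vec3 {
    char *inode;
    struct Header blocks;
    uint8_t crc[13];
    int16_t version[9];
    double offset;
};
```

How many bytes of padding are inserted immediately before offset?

Header: 0..2  height  (2B, 2-aligned); 2..3  depth  (1B, 1-aligned); 3..8  -- padding (5B); 8..16  channels  (8B, 8-aligned); 16..20  pitch  (4B, 4-aligned); 20..24  -- tail padding (4B); sizeof = 24, alignof = 8
0..8  inode  (8B, 8-aligned)
8..32  blocks  (24B, 8-aligned)
32..45  crc  (13B, 1-aligned)
45..46  -- padding (1B)
46..64  version  (18B, 2-aligned)
64..72  offset  (8B, 8-aligned)

0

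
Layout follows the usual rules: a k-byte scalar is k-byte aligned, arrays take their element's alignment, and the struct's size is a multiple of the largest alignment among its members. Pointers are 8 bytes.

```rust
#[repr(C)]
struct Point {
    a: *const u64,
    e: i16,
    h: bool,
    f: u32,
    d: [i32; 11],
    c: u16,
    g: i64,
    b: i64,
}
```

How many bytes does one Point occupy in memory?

0..8  a  (8B, 8-aligned)
8..10  e  (2B, 2-aligned)
10..11  h  (1B, 1-aligned)
11..12  -- padding (1B)
12..16  f  (4B, 4-aligned)
16..60  d  (44B, 4-aligned)
60..62  c  (2B, 2-aligned)
62..64  -- padding (2B)
64..72  g  (8B, 8-aligned)
72..80  b  (8B, 8-aligned)
sizeof = 80, alignof = 8

80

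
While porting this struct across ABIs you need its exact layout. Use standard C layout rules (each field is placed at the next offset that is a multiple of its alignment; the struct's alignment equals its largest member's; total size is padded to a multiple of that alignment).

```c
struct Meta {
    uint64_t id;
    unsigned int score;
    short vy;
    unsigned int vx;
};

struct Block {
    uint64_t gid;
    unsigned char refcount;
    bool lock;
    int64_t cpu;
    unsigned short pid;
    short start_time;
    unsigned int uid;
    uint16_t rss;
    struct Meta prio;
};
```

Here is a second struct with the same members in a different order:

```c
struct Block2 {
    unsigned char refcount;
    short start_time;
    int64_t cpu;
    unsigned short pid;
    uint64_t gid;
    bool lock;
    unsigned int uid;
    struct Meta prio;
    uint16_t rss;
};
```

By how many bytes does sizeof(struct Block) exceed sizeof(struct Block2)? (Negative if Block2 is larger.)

-8

Meta: @0: id [8B, align 8] → 8; @8: score [4B, align 4] → 12; @12: vy [2B, align 2] → 14; +2 pad (align 4); @16: vx [4B, align 4] → 20; +4 tail pad (align 8); size 24, align 8
@0: gid [8B, align 8] → 8
@8: refcount [1B, align 1] → 9
@9: lock [1B, align 1] → 10
+6 pad (align 8)
@16: cpu [8B, align 8] → 24
@24: pid [2B, align 2] → 26
@26: start_time [2B, align 2] → 28
@28: uid [4B, align 4] → 32
@32: rss [2B, align 2] → 34
+6 pad (align 8)
@40: prio [24B, align 8] → 64
size 64, align 8
— Block2 —
@0: refcount [1B, align 1] → 1
+1 pad (align 2)
@2: start_time [2B, align 2] → 4
+4 pad (align 8)
@8: cpu [8B, align 8] → 16
@16: pid [2B, align 2] → 18
+6 pad (align 8)
@24: gid [8B, align 8] → 32
@32: lock [1B, align 1] → 33
+3 pad (align 4)
@36: uid [4B, align 4] → 40
@40: prio [24B, align 8] → 64
@64: rss [2B, align 2] → 66
+6 tail pad (align 8)
size 72, align 8
64 − 72 = -8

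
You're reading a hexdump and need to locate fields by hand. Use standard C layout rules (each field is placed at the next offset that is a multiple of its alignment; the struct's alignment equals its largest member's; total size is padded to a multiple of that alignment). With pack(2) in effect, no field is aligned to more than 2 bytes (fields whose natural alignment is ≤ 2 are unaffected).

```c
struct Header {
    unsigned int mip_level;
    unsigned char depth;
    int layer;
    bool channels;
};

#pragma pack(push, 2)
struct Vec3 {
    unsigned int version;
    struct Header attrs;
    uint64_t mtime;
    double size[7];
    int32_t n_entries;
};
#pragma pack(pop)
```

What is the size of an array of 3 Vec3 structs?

264

Header: 0..4  mip_level  (4B, 4-aligned); 4..5  depth  (1B, 1-aligned); 5..8  -- padding (3B); 8..12  layer  (4B, 4-aligned); 12..13  channels  (1B, 1-aligned); 13..16  -- tail padding (3B); sizeof = 16, alignof = 4
0..4  version  (4B, 2-aligned)
4..20  attrs  (16B, 2-aligned)
20..28  mtime  (8B, 2-aligned)
28..84  size  (56B, 2-aligned)
84..88  n_entries  (4B, 2-aligned)
sizeof = 88, alignof = 2
array of 3: 3 × 88 = 264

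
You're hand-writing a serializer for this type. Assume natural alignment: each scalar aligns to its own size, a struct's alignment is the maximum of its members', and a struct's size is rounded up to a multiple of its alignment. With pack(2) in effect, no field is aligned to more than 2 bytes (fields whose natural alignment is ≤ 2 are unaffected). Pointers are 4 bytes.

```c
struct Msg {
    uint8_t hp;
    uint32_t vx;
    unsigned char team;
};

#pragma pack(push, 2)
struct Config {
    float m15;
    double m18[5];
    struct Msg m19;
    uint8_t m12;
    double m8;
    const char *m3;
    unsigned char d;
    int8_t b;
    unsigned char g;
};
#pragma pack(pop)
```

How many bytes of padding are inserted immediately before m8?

1

Msg: 0..1  hp  (1B, 1-aligned); 1..4  -- padding (3B); 4..8  vx  (4B, 4-aligned); 8..9  team  (1B, 1-aligned); 9..12  -- tail padding (3B); sizeof = 12, alignof = 4
0..4  m15  (4B, 2-aligned)
4..44  m18  (40B, 2-aligned)
44..56  m19  (12B, 2-aligned)
56..57  m12  (1B, 1-aligned)
57..58  -- padding (1B)
58..66  m8  (8B, 2-aligned)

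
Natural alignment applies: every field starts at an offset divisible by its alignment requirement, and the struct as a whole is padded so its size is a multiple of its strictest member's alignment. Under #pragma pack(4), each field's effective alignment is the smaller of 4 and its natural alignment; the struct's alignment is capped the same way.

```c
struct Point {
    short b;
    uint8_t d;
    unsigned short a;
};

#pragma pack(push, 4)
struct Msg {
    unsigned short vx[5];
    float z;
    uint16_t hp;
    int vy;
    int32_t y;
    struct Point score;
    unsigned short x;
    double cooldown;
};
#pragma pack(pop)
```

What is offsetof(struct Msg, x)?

34

Point: @0: b [2B, align 2] → 2; @2: d [1B, align 1] → 3; +1 pad (align 2); @4: a [2B, align 2] → 6; size 6, align 2
@0: vx [10B, align 2] → 10
+2 pad (align 4)
@12: z [4B, align 4] → 16
@16: hp [2B, align 2] → 18
+2 pad (align 4)
@20: vy [4B, align 4] → 24
@24: y [4B, align 4] → 28
@28: score [6B, align 2] → 34
@34: x [2B, align 2] → 36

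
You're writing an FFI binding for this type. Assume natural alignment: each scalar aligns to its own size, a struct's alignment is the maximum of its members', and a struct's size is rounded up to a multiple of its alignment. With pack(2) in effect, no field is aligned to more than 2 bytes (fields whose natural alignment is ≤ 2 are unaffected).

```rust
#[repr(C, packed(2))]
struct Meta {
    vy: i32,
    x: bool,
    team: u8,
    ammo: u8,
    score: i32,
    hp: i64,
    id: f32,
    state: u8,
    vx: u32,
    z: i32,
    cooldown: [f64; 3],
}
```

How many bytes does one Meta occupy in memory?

vy at 0 (size 4, align 2) → ends 4
x at 4 (size 1, align 1) → ends 5
team at 5 (size 1, align 1) → ends 6
ammo at 6 (size 1, align 1) → ends 7
pad 1 to align 2 for score
score at 8 (size 4, align 2) → ends 12
hp at 12 (size 8, align 2) → ends 20
id at 20 (size 4, align 2) → ends 24
state at 24 (size 1, align 1) → ends 25
pad 1 to align 2 for vx
vx at 26 (size 4, align 2) → ends 30
z at 30 (size 4, align 2) → ends 34
cooldown at 34 (size 24, align 2) → ends 58
total 58 bytes, alignment 2

58 bytes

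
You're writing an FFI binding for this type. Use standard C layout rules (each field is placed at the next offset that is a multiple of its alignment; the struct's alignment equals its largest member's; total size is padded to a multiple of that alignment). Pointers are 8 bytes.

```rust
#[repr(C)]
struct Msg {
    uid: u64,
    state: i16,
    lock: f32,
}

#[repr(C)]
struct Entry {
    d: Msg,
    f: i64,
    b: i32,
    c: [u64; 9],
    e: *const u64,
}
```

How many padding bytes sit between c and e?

Msg: 0..8  uid  (8B, 8-aligned); 8..10  state  (2B, 2-aligned); 10..12  -- padding (2B); 12..16  lock  (4B, 4-aligned); sizeof = 16, alignof = 8
0..16  d  (16B, 8-aligned)
16..24  f  (8B, 8-aligned)
24..28  b  (4B, 4-aligned)
28..32  -- padding (4B)
32..104  c  (72B, 8-aligned)
104..112  e  (8B, 8-aligned)

0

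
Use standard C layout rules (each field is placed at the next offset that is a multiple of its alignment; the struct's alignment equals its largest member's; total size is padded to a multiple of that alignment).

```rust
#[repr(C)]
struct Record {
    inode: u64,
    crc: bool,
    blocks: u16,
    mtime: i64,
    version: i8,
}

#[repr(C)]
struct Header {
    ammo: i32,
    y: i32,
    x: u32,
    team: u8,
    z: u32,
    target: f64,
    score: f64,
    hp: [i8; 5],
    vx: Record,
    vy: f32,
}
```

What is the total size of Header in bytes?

Record: inode at 0 (size 8, align 8) → ends 8; crc at 8 (size 1, align 1) → ends 9; pad 1 to align 2 for blocks; blocks at 10 (size 2, align 2) → ends 12; pad 4 to align 8 for mtime; mtime at 16 (size 8, align 8) → ends 24; version at 24 (size 1, align 1) → ends 25; tail pad 7 to reach multiple of 8; total 32 bytes, alignment 8
ammo at 0 (size 4, align 4) → ends 4
y at 4 (size 4, align 4) → ends 8
x at 8 (size 4, align 4) → ends 12
team at 12 (size 1, align 1) → ends 13
pad 3 to align 4 for z
z at 16 (size 4, align 4) → ends 20
pad 4 to align 8 for target
target at 24 (size 8, align 8) → ends 32
score at 32 (size 8, align 8) → ends 40
hp at 40 (size 5, align 1) → ends 45
pad 3 to align 8 for vx
vx at 48 (size 32, align 8) → ends 80
vy at 80 (size 4, align 4) → ends 84
tail pad 4 to reach multiple of 8
total 88 bytes, alignment 8

88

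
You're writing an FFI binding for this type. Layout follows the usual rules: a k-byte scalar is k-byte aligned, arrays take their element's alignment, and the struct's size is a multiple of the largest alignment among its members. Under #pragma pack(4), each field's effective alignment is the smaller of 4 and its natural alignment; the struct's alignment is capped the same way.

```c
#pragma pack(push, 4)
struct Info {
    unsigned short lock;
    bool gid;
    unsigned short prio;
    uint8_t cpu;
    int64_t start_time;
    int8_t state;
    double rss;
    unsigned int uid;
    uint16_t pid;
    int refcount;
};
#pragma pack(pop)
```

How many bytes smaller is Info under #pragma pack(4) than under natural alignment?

8

natural layout:
  @0: lock [2B, align 2] → 2
  @2: gid [1B, align 1] → 3
  +1 pad (align 2)
  @4: prio [2B, align 2] → 6
  @6: cpu [1B, align 1] → 7
  +1 pad (align 8)
  @8: start_time [8B, align 8] → 16
  @16: state [1B, align 1] → 17
  +7 pad (align 8)
  @24: rss [8B, align 8] → 32
  @32: uid [4B, align 4] → 36
  @36: pid [2B, align 2] → 38
  +2 pad (align 4)
  @40: refcount [4B, align 4] → 44
  +4 tail pad (align 8)
  size 48, align 8
packed(4) layout:
  @0: lock [2B, align 2] → 2
  @2: gid [1B, align 1] → 3
  +1 pad (align 2)
  @4: prio [2B, align 2] → 6
  @6: cpu [1B, align 1] → 7
  +1 pad (align 4)
  @8: start_time [8B, align 4] → 16
  @16: state [1B, align 1] → 17
  +3 pad (align 4)
  @20: rss [8B, align 4] → 28
  @28: uid [4B, align 4] → 32
  @32: pid [2B, align 2] → 34
  +2 pad (align 4)
  @36: refcount [4B, align 4] → 40
  size 40, align 4
48 − 40 = 8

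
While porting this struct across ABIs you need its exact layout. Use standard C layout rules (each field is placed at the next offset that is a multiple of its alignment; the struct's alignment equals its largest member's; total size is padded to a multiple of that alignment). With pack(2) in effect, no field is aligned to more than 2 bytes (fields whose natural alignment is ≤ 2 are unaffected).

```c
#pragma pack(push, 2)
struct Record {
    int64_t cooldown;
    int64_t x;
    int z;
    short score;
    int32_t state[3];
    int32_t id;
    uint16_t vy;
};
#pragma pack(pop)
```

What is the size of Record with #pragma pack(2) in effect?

@0: cooldown [8B, align 2] → 8
@8: x [8B, align 2] → 16
@16: z [4B, align 2] → 20
@20: score [2B, align 2] → 22
@22: state [12B, align 2] → 34
@34: id [4B, align 2] → 38
@38: vy [2B, align 2] → 40
size 40, align 2

40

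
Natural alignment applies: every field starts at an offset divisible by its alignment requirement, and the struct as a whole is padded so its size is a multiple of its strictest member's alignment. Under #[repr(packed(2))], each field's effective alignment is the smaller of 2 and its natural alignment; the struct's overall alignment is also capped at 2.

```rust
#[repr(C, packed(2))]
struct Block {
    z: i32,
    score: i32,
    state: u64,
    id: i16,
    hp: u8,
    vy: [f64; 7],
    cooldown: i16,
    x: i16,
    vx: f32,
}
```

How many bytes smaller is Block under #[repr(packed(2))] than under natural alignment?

4

natural layout:
  @0: z [4B, align 4] → 4
  @4: score [4B, align 4] → 8
  @8: state [8B, align 8] → 16
  @16: id [2B, align 2] → 18
  @18: hp [1B, align 1] → 19
  +5 pad (align 8)
  @24: vy [56B, align 8] → 80
  @80: cooldown [2B, align 2] → 82
  @82: x [2B, align 2] → 84
  @84: vx [4B, align 4] → 88
  size 88, align 8
packed(2) layout:
  @0: z [4B, align 2] → 4
  @4: score [4B, align 2] → 8
  @8: state [8B, align 2] → 16
  @16: id [2B, align 2] → 18
  @18: hp [1B, align 1] → 19
  +1 pad (align 2)
  @20: vy [56B, align 2] → 76
  @76: cooldown [2B, align 2] → 78
  @78: x [2B, align 2] → 80
  @80: vx [4B, align 2] → 84
  size 84, align 2
88 − 84 = 4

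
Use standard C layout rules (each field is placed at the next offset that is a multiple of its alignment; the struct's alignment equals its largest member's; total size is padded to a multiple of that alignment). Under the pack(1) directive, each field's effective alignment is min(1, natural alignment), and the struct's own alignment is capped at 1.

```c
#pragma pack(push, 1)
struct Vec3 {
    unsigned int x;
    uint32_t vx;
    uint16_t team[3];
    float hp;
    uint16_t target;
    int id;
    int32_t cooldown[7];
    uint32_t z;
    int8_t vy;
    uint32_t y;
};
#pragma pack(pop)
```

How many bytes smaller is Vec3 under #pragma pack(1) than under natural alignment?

natural layout:
  0..4  x  (4B, 4-aligned)
  4..8  vx  (4B, 4-aligned)
  8..14  team  (6B, 2-aligned)
  14..16  -- padding (2B)
  16..20  hp  (4B, 4-aligned)
  20..22  target  (2B, 2-aligned)
  22..24  -- padding (2B)
  24..28  id  (4B, 4-aligned)
  28..56  cooldown  (28B, 4-aligned)
  56..60  z  (4B, 4-aligned)
  60..61  vy  (1B, 1-aligned)
  61..64  -- padding (3B)
  64..68  y  (4B, 4-aligned)
  sizeof = 68, alignof = 4
packed(1) layout:
  0..4  x  (4B, 1-aligned)
  4..8  vx  (4B, 1-aligned)
  8..14  team  (6B, 1-aligned)
  14..18  hp  (4B, 1-aligned)
  18..20  target  (2B, 1-aligned)
  20..24  id  (4B, 1-aligned)
  24..52  cooldown  (28B, 1-aligned)
  52..56  z  (4B, 1-aligned)
  56..57  vy  (1B, 1-aligned)
  57..61  y  (4B, 1-aligned)
  sizeof = 61, alignof = 1
68 − 61 = 7

7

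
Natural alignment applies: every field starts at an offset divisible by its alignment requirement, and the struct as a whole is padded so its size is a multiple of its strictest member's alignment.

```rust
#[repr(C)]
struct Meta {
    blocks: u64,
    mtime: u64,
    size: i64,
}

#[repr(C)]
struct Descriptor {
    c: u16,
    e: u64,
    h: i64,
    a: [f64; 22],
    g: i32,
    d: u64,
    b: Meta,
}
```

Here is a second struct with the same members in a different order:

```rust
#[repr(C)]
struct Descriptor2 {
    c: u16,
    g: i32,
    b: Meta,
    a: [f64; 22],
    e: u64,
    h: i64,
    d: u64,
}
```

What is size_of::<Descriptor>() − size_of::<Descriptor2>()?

8

Meta: 0..8  blocks  (8B, 8-aligned); 8..16  mtime  (8B, 8-aligned); 16..24  size  (8B, 8-aligned); sizeof = 24, alignof = 8
0..2  c  (2B, 2-aligned)
2..8  -- padding (6B)
8..16  e  (8B, 8-aligned)
16..24  h  (8B, 8-aligned)
24..200  a  (176B, 8-aligned)
200..204  g  (4B, 4-aligned)
204..208  -- padding (4B)
208..216  d  (8B, 8-aligned)
216..240  b  (24B, 8-aligned)
sizeof = 240, alignof = 8
— Descriptor2 —
0..2  c  (2B, 2-aligned)
2..4  -- padding (2B)
4..8  g  (4B, 4-aligned)
8..32  b  (24B, 8-aligned)
32..208  a  (176B, 8-aligned)
208..216  e  (8B, 8-aligned)
216..224  h  (8B, 8-aligned)
224..232  d  (8B, 8-aligned)
sizeof = 232, alignof = 8
240 − 232 = 8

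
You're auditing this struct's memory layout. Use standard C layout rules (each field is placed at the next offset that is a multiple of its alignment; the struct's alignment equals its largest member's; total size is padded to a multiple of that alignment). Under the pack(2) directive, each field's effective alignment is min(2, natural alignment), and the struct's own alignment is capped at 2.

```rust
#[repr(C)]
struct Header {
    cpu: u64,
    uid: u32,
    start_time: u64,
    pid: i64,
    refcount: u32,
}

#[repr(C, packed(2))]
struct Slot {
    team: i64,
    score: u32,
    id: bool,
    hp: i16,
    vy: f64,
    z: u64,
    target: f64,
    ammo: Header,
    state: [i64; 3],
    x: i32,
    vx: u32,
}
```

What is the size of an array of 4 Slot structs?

448

Header: 0..8  cpu  (8B, 8-aligned); 8..12  uid  (4B, 4-aligned); 12..16  -- padding (4B); 16..24  start_time  (8B, 8-aligned); 24..32  pid  (8B, 8-aligned); 32..36  refcount  (4B, 4-aligned); 36..40  -- tail padding (4B); sizeof = 40, alignof = 8
0..8  team  (8B, 2-aligned)
8..12  score  (4B, 2-aligned)
12..13  id  (1B, 1-aligned)
13..14  -- padding (1B)
14..16  hp  (2B, 2-aligned)
16..24  vy  (8B, 2-aligned)
24..32  z  (8B, 2-aligned)
32..40  target  (8B, 2-aligned)
40..80  ammo  (40B, 2-aligned)
80..104  state  (24B, 2-aligned)
104..108  x  (4B, 2-aligned)
108..112  vx  (4B, 2-aligned)
sizeof = 112, alignof = 2
array of 4: 4 × 112 = 448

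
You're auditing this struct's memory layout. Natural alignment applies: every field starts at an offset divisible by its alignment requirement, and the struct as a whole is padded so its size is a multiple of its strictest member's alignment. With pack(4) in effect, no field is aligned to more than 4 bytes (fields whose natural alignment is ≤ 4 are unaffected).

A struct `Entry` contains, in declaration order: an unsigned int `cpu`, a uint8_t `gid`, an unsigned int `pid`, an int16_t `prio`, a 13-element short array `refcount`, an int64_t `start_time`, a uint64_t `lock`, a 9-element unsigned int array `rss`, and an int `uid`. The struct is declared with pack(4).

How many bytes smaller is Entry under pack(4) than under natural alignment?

natural layout:
  cpu at 0 (size 4, align 4) → ends 4
  gid at 4 (size 1, align 1) → ends 5
  pad 3 to align 4 for pid
  pid at 8 (size 4, align 4) → ends 12
  prio at 12 (size 2, align 2) → ends 14
  refcount at 14 (size 26, align 2) → ends 40
  start_time at 40 (size 8, align 8) → ends 48
  lock at 48 (size 8, align 8) → ends 56
  rss at 56 (size 36, align 4) → ends 92
  uid at 92 (size 4, align 4) → ends 96
  total 96 bytes, alignment 8
packed(4) layout:
  cpu at 0 (size 4, align 4) → ends 4
  gid at 4 (size 1, align 1) → ends 5
  pad 3 to align 4 for pid
  pid at 8 (size 4, align 4) → ends 12
  prio at 12 (size 2, align 2) → ends 14
  refcount at 14 (size 26, align 2) → ends 40
  start_time at 40 (size 8, align 4) → ends 48
  lock at 48 (size 8, align 4) → ends 56
  rss at 56 (size 36, align 4) → ends 92
  uid at 92 (size 4, align 4) → ends 96
  total 96 bytes, alignment 4
96 − 96 = 0

0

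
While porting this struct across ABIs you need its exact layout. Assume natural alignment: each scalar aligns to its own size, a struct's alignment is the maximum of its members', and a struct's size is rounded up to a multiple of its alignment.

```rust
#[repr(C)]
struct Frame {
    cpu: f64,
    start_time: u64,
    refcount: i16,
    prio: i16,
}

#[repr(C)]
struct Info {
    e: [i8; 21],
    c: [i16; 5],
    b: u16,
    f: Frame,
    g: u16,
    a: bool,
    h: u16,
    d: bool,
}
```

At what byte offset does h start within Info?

Frame: cpu at 0 (size 8, align 8) → ends 8; start_time at 8 (size 8, align 8) → ends 16; refcount at 16 (size 2, align 2) → ends 18; prio at 18 (size 2, align 2) → ends 20; tail pad 4 to reach multiple of 8; total 24 bytes, alignment 8
e at 0 (size 21, align 1) → ends 21
pad 1 to align 2 for c
c at 22 (size 10, align 2) → ends 32
b at 32 (size 2, align 2) → ends 34
pad 6 to align 8 for f
f at 40 (size 24, align 8) → ends 64
g at 64 (size 2, align 2) → ends 66
a at 66 (size 1, align 1) → ends 67
pad 1 to align 2 for h
h at 68 (size 2, align 2) → ends 70

68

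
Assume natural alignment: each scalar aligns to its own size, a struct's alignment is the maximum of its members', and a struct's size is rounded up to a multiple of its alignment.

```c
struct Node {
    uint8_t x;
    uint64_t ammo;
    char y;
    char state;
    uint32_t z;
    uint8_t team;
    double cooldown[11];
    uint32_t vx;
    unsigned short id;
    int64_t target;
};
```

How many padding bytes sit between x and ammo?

0..1  x  (1B, 1-aligned)
1..8  -- padding (7B)
8..16  ammo  (8B, 8-aligned)

7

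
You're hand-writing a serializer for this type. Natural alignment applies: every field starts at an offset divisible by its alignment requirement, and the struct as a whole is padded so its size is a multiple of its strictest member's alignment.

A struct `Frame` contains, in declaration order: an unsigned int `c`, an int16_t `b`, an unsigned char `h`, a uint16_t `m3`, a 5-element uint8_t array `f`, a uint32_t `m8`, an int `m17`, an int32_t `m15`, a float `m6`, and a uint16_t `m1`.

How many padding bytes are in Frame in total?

4

@0: c [4B, align 4] → 4
@4: b [2B, align 2] → 6
@6: h [1B, align 1] → 7
+1 pad (align 2)
@8: m3 [2B, align 2] → 10
@10: f [5B, align 1] → 15
+1 pad (align 4)
@16: m8 [4B, align 4] → 20
@20: m17 [4B, align 4] → 24
@24: m15 [4B, align 4] → 28
@28: m6 [4B, align 4] → 32
@32: m1 [2B, align 2] → 34
+2 tail pad (align 4)
size 36, align 4
data bytes 32, size 36 → padding 4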